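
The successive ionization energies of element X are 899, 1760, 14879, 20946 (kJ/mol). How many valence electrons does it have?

Look for the largest jump between consecutive ionization energies: IE3/IE2 ≈ 8.5, far larger than any earlier ratio.
That jump marks the point where a core electron is being removed. So the atom has 2 valence electrons.

2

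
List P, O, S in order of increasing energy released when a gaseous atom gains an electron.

P < O < S

O is in period 2, group 16; P is in period 3, group 15; S is in period 3, group 16.
Adding an electron releases more energy for atoms nearer the top right (short of the noble gases).
These span different periods and groups, so the two trends combine.
O > P: relative to P, both the across-period and down-group shifts push O's electron affinity up.
S > O: this pair runs against the simple trend — see the exception note.
Note the exception: S has a higher electron affinity than O, contrary to the simple trend — the compact 2p subshell of O repels the added electron more than S's larger 3p does.
Tabulated electron affinity (kJ/mol): O 141, P 72, S 200.
So from lowest to highest: P < O < S.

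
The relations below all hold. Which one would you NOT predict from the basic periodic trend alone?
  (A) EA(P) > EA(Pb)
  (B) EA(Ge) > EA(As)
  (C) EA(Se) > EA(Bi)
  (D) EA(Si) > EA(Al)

The general trend: electron affinity increases across a period and decreases down a group.
(A) P (period 3, group 15) vs Pb (period 6, group 14): the stated order agrees with the simple trend.
(B) Ge (period 4, group 14) vs As (period 4, group 15): the stated order contradicts the simple trend.
(C) Se (period 4, group 16) vs Bi (period 6, group 15): the stated order agrees with the simple trend.
(D) Si (period 3, group 14) vs Al (period 3, group 13): the stated order agrees with the simple trend.
The exception is (B): adding an electron to As's half-filled 4p³ is unfavourable, so Ge (4p²) has the more exothermic EA.

(B)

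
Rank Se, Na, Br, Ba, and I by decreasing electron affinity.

Atoms with high Z_eff and room in the valence shell (especially the halogens) have the most exothermic electron affinities.
Neither a single period nor a single group — weigh both effects.
Na > Ba: period and group pull opposite ways; the down-group shift dominates (53 vs 14 kJ/mol).
Se > Na: period and group pull opposite ways; the across-period shift dominates (195 vs 53 kJ/mol).
I > Se: the two effects oppose for this pair; the across-period effect wins (295 vs 195 kJ/mol).
Br > I: Br sits above I in group 17, so the down-group effect alone puts Br higher.
For reference (kJ/mol): Na 53, Se 195, Br 325, I 295, Ba 14.
So from highest to lowest: Br > I > Se > Na > Ba.

Br, I, Se, Na, Ba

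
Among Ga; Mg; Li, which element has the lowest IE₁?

Li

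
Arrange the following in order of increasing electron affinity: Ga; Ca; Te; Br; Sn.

Ca < Ga < Sn < Te < Br

Ca is in period 4, group 2; Ga is in period 4, group 13; Br is in period 4, group 17; Sn is in period 5, group 14; Te is in period 5, group 16.
Adding an electron releases more energy for atoms nearer the top right (short of the noble gases).
These span different periods and groups, so the two trends combine.
Ga > Ca: Ga lies to the right of Ca in period 4, so the across-period effect alone puts Ga higher.
Sn > Ga: period and group pull opposite ways; the across-period shift dominates (107 vs 29 kJ/mol).
Te > Sn: both are in period 5; the period trend gives Te the larger value.
Br > Te: both effects reinforce here, so Br is clearly the higher of the two.
For reference (kJ/mol): Ca 2, Ga 29, Br 325, Sn 107, Te 190.
So from lowest to highest: Ca < Ga < Sn < Te < Br.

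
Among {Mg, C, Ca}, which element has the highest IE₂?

C

IE_2 is the cost of taking one more electron from the +1 cation: Mg⁺ still has 1 valence electron; C⁺ still has 3 valence electrons; Ca⁺ still has 1 valence electron.
All are still removing valence electrons, so compare the +1 ions as you would atoms: IE_2 generally rises across a period (higher Z_eff) and falls down a group (larger shell), subject to the usual subshell exceptions.
Valence configurations: Mg⁺ [Ne]3s¹, C⁺ [He]2s²2p¹, Ca⁺ [Ar]4s¹.
Tabulated IE_2 (kJ/mol): Mg 1451, C 2353, Ca 1145.
Putting it together, IE_2: Ca < Mg < C.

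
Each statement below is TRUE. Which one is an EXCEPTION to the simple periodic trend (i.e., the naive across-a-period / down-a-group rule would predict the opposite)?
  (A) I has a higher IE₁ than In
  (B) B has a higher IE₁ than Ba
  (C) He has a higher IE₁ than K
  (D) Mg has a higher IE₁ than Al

(D)

The general trend: IE₁ increases across a period and decreases down a group.
(A) I (period 5, group 17) vs In (period 5, group 13): the stated order agrees with the simple trend.
(B) B (period 2, group 13) vs Ba (period 6, group 2): the stated order agrees with the simple trend.
(C) He (period 1, group 18) vs K (period 4, group 1): the stated order agrees with the simple trend.
(D) Mg (period 3, group 2) vs Al (period 3, group 13): the stated order contradicts the simple trend.
The exception is (D): Al's single 3p electron is easier to remove than one from Mg's filled 3s².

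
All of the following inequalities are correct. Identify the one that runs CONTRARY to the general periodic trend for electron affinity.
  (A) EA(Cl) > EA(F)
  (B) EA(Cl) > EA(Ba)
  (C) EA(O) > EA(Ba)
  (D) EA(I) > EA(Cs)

(A)

The general trend: electron affinity increases across a period and decreases down a group.
(A) Cl (period 3, group 17) vs F (period 2, group 17): the stated order contradicts the simple trend.
(B) Cl (period 3, group 17) vs Ba (period 6, group 2): the stated order agrees with the simple trend.
(C) O (period 2, group 16) vs Ba (period 6, group 2): the stated order agrees with the simple trend.
(D) I (period 5, group 17) vs Cs (period 6, group 1): the stated order agrees with the simple trend.
The exception is (A): F's small 2p subshell makes the incoming electron feel strong e⁻–e⁻ repulsion, so Cl actually releases more energy on gaining an electron.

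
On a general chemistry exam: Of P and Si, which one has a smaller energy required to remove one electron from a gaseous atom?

Si

Si is in period 3, group 14; P is in period 3, group 15.
Removing the outermost electron gets harder across a period and easier down a group.
All lie in period 3, so first ionization energy increases left to right.
So Si has the smaller energy required to remove one electron from a gaseous atom (Si < P).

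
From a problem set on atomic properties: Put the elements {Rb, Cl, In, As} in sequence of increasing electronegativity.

Rb < In < As < Cl

EN rises left→right (higher Z_eff, smaller atoms) and falls top→bottom (larger, more shielded atoms).
Here both period and group differ, so the two effects have to be weighed against each other.
In > Rb: both are in period 5; the period trend gives In the larger value.
As > In: both effects reinforce here, so As is clearly the higher of the two.
Cl > As: both effects reinforce here, so Cl is clearly the higher of the two.
Tabulated electronegativity (Pauling): Cl 3.16, As 2.18, Rb 0.82, In 1.78.
So from lowest to highest: Rb < In < As < Cl.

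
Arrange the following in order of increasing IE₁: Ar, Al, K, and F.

K, Al, Ar, F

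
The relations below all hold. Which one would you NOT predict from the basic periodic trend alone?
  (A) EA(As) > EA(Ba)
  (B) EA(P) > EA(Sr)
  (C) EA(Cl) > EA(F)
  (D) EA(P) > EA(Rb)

(C)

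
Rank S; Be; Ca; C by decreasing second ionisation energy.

Consider each +1 ion: S⁺ still has 5 valence electrons; Be⁺ still has 1 valence electron; Ca⁺ still has 1 valence electron; C⁺ still has 3 valence electrons.
All are still removing valence electrons, so compare the +1 ions as you would atoms: IE_2 generally rises across a period (higher Z_eff) and falls down a group (larger shell), subject to the usual subshell exceptions.
Valence configurations: S⁺ [Ne]3s²3p³, Be⁺ [He]2s¹, Ca⁺ [Ar]4s¹, C⁺ [He]2s²2p¹.
Approximate IE_2 values (kJ/mol): S 2252, Be 1757, Ca 1145, C 2353.
So the second ionization energies run Ca < Be < S < C.

C, S, Be, Ca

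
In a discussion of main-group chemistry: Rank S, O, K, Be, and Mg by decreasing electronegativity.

Be is in period 2, group 2; O is in period 2, group 16; Mg is in period 3, group 2; S is in period 3, group 16; K is in period 4, group 1.
Atoms toward the upper right of the periodic table pull bonding electrons most strongly.
These span different periods and groups, so the two trends combine.
Mg > K: relative to K, both the across-period and down-group shifts push Mg's electronegativity up.
Be > Mg: Be sits above Mg in group 2, so the down-group effect alone puts Be higher.
S > Be: period and group pull opposite ways; the across-period shift dominates (2.58 vs 1.57).
O > S: O sits above S in group 16, so the down-group effect alone puts O higher.
Tabulated electronegativity (Pauling): Be 1.57, O 3.44, Mg 1.31, S 2.58, K 0.82.
So from highest to lowest: O > S > Be > Mg > K.

O, S, Be, Mg, K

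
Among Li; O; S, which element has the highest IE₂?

Li

The second ionization energy removes an electron from the +1 ion. For each element: Li⁺ is the bare [He] core; O⁺ still has 5 valence electrons; S⁺ still has 5 valence electrons.
Core electrons are held far more tightly than valence electrons, so Li tops the IE_2 order.
Valence configurations: O⁺ [He]2s²2p³, S⁺ [Ne]3s²3p³.
The numbers (kJ/mol): Li 7298, O 3388, S 2252.
Hence IE_2: S < O < Li.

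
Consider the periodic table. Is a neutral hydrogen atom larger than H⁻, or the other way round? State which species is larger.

H⁻

Forming H⁻ adds 1 electron to H. More electron–electron repulsion in the same shell, with unchanged nuclear charge, lets the cloud expand.
An anion is larger than its parent atom: H⁻ > H.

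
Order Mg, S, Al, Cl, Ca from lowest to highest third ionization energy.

Al < S < Cl < Ca < Mg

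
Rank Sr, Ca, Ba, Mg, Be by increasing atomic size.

Be, Mg, Ca, Sr, Ba

Be is in period 2, group 2; Mg is in period 3, group 2; Ca is in period 4, group 2; Sr is in period 5, group 2; Ba is in period 6, group 2.
Across a period the added protons contract the valence shell; down a group each new principal shell makes the atom larger.
All are in group 2, so atomic radius increases down the group.
So from smallest to largest: Be < Mg < Ca < Sr < Ba.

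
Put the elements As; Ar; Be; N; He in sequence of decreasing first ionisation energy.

Across a period the outer electron is held more tightly (higher IE₁); down a group it sits in a higher shell, more shielded, and comes off more easily.
Neither a single period nor a single group — weigh both effects.
As > Be: period and group pull opposite ways; the across-period shift dominates (947 vs 900 kJ/mol).
N > As: they share group 15; the group trend gives N the larger value.
Ar > N: the two effects oppose for this pair; the across-period effect wins (1521 vs 1402 kJ/mol).
He > Ar: they share group 18; the group trend gives He the larger value.
For reference (kJ/mol): He 2372, Be 900, N 1402, Ar 1521, As 947.
So from highest to lowest: He > Ar > N > As > Be.

He, Ar, N, As, Be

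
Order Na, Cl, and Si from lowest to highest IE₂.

The second ionization energy removes an electron from the +1 ion. For each element: Na⁺ is the bare [Ne] core; Cl⁺ still has 6 valence electrons; Si⁺ still has 3 valence electrons.
Core electrons are held far more tightly than valence electrons, so Na tops the IE_2 order.
Valence configurations: Cl⁺ [Ne]3s²3p⁴, Si⁺ [Ne]3s²3p¹.
Tabulated IE_2 (kJ/mol): Na 4562, Cl 2298, Si 1577.
So the second ionization energies run Si < Cl < Na.

Si < Cl < Na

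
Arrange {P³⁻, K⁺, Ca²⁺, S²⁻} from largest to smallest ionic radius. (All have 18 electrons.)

P³⁻ > S²⁻ > K⁺ > Ca²⁺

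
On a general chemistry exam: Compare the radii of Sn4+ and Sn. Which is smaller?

Sn4+

Forming Sn4+ removes 4 electrons from Sn. Fewer electrons for the same nuclear charge means less shielding and a higher Z_eff on the remaining electrons.
A cation is smaller than its parent atom: Sn4+ < Sn.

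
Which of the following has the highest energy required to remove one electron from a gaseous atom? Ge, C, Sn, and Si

C is in period 2, group 14; Si is in period 3, group 14; Ge is in period 4, group 14; Sn is in period 5, group 14.
Across a period the outer electron is held more tightly (higher IE₁); down a group it sits in a higher shell, more shielded, and comes off more easily.
All are in group 14, so first ionization energy increases up the group.
The highest energy required to remove one electron from a gaseous atom among these belongs to C.

C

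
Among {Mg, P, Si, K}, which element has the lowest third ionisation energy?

P

After 2 electrons have been removed, what remains? Mg²⁺ is the bare [Ne] core; P²⁺ still has 3 valence electrons; Si²⁺ still has 2 valence electrons; K²⁺ is already 1 electron into the core.
Core electrons are held far more tightly than valence electrons, so K and Mg top the IE_3 order.
Valence configurations: P²⁺ [Ne]3s²3p¹, Si²⁺ [Ne]3s².
P²⁺ loses a lone 3p electron whereas Si²⁺ must break into a filled 3s² pair, so IE_3(Si) > IE_3(P) even though P has the higher nuclear charge.
The numbers (kJ/mol): Mg 7733, P 2914, Si 3232, K 4420.
Putting it together, IE_3: P < Si < K < Mg.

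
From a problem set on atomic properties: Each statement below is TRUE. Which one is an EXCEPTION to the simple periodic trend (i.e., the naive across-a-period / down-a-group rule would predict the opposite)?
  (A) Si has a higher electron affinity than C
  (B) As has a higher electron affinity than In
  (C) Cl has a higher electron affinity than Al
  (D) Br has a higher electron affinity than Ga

The general trend: electron affinity increases across a period and decreases down a group.
(A) Si (period 3, group 14) vs C (period 2, group 14): the stated order contradicts the simple trend.
(B) As (period 4, group 15) vs In (period 5, group 13): the stated order agrees with the simple trend.
(C) Cl (period 3, group 17) vs Al (period 3, group 13): the stated order agrees with the simple trend.
(D) Br (period 4, group 17) vs Ga (period 4, group 13): the stated order agrees with the simple trend.
The exception is (A): Si's larger, more diffuse 3p orbitals accept an added electron slightly more readily than C's compact 2p.

(A)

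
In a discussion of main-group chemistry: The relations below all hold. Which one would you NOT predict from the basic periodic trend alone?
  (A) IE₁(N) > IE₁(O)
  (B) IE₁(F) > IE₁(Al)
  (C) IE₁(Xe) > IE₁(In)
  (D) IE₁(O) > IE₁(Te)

(A)

The general trend: first ionisation energy increases across a period and decreases down a group.
(A) N (period 2, group 15) vs O (period 2, group 16): the stated order contradicts the simple trend.
(B) F (period 2, group 17) vs Al (period 3, group 13): the stated order agrees with the simple trend.
(C) Xe (period 5, group 18) vs In (period 5, group 13): the stated order agrees with the simple trend.
(D) O (period 2, group 16) vs Te (period 5, group 16): the stated order agrees with the simple trend.
The exception is (A): pairing an electron in O's 2p⁴ costs repulsion energy, so O ionizes more easily than half-filled N (2p³).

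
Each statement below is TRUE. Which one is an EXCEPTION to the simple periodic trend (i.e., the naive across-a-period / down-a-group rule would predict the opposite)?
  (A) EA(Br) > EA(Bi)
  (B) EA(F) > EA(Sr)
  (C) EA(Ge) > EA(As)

(C)

The general trend: electron affinity increases across a period and decreases down a group.
(A) Br (period 4, group 17) vs Bi (period 6, group 15): the stated order agrees with the simple trend.
(B) F (period 2, group 17) vs Sr (period 5, group 2): the stated order agrees with the simple trend.
(C) Ge (period 4, group 14) vs As (period 4, group 15): the stated order contradicts the simple trend.
The exception is (C): adding an electron to As's half-filled 4p³ is unfavourable, so Ge (4p²) has the more exothermic EA.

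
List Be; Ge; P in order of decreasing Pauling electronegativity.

P, Ge, Be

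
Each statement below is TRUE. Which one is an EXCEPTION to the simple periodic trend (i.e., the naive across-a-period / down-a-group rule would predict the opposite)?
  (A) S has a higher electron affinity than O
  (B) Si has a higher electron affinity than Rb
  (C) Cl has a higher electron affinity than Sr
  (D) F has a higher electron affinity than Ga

(A)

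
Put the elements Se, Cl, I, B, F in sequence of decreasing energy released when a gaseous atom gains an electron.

Cl > F > I > Se > B

Atoms with high Z_eff and room in the valence shell (especially the halogens) have the most exothermic electron affinities.
Here both period and group differ, so the two effects have to be weighed against each other.
Se > B: the two effects oppose for this pair; the across-period effect wins (195 vs 27 kJ/mol).
I > Se: period and group pull opposite ways; the across-period shift dominates (295 vs 195 kJ/mol).
F > I: they share group 17; the group trend gives F the larger value.
Cl > F: this pair runs against the simple trend — see the exception note.
Note the exception: Cl has a higher electron affinity than F, contrary to the simple trend — F's small 2p subshell makes the incoming electron feel strong e⁻–e⁻ repulsion, so Cl actually releases more energy on gaining an electron.
Tabulated electron affinity (kJ/mol): B 27, F 328, Cl 349, Se 195, I 295.
So from highest to lowest: Cl > F > I > Se > B.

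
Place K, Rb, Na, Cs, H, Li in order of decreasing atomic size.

H is in period 1, group 1; Li is in period 2, group 1; Na is in period 3, group 1; K is in period 4, group 1; Rb is in period 5, group 1; Cs is in period 6, group 1.
Atomic radius shrinks across a period as nuclear charge pulls the same shell inward, and grows down a group as new shells are added.
All are in group 1, so atomic radius increases down the group.
So from largest to smallest: Cs > Rb > K > Na > Li > H.

Cs > Rb > K > Na > Li > H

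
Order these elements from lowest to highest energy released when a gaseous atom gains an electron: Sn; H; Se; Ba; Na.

H is in period 1, group 1; Na is in period 3, group 1; Se is in period 4, group 16; Sn is in period 5, group 14; Ba is in period 6, group 2.
Electron affinity generally becomes more exothermic across a period toward the halogens and less exothermic down a group.
Neither a single period nor a single group — weigh both effects.
Na > Ba: period and group pull opposite ways; the down-group shift dominates (53 vs 14 kJ/mol).
H > Na: they share group 1; the group trend gives H the larger value.
Sn > H: the two effects oppose for this pair; the across-period effect wins (107 vs 73 kJ/mol).
Se > Sn: relative to Sn, both the across-period and down-group shifts push Se's electron affinity up.
Tabulated electron affinity (kJ/mol): H 73, Na 53, Se 195, Sn 107, Ba 14.
So from lowest to highest: Ba < Na < H < Sn < Se.

Ba < Na < H < Sn < Se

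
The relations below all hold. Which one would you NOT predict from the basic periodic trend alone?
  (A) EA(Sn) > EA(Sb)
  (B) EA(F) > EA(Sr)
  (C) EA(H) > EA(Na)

The general trend: electron affinity increases across a period and decreases down a group.
(A) Sn (period 5, group 14) vs Sb (period 5, group 15): the stated order contradicts the simple trend.
(B) F (period 2, group 17) vs Sr (period 5, group 2): the stated order agrees with the simple trend.
(C) H (period 1, group 1) vs Na (period 3, group 1): the stated order agrees with the simple trend.
The exception is (A): adding an electron to Sb's half-filled 5p³ is unfavourable, so Sn has the more exothermic EA.

(A)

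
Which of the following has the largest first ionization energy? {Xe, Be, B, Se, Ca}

Xe

Removing the outermost electron gets harder across a period and easier down a group.
These span different periods and groups, so the two trends combine.
B > Ca: relative to Ca, both the across-period and down-group shifts push B's first ionization energy up.
Be > B: this pair runs against the simple trend — see the exception note.
Se > Be: period and group pull opposite ways; the across-period shift dominates (941 vs 900 kJ/mol).
Xe > Se: the two effects oppose for this pair; the across-period effect wins (1170 vs 941 kJ/mol).
Note the exception: Be has a higher first ionization energy than B, contrary to the simple trend — removing B's lone 2p electron is easier than breaking Be's filled 2s².
For reference (kJ/mol): Be 900, B 801, Ca 590, Se 941, Xe 1170.
The largest first ionization energy among these belongs to Xe.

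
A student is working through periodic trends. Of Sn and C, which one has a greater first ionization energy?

C

Removing the outermost electron gets harder across a period and easier down a group.
All are in group 14, so first ionization energy increases up the group.
So C has the greater first ionization energy (C > Sn).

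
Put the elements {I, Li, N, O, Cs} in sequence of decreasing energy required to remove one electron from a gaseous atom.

First ionization energy rises across a period (greater Z_eff holds electrons more tightly) and falls down a group (valence electrons are farther from the nucleus).
These span different periods and groups, so the two trends combine.
Li > Cs: Li sits above Cs in group 1, so the down-group effect alone puts Li higher.
I > Li: period and group pull opposite ways; the across-period shift dominates (1008 vs 520 kJ/mol).
O > I: period and group pull opposite ways; the down-group shift dominates (1314 vs 1008 kJ/mol).
N > O: this pair runs against the simple trend — see the exception note.
Note the exception: N has a higher first ionization energy than O, contrary to the simple trend — pairing an electron in O's 2p⁴ costs repulsion energy, so O ionizes more easily than half-filled N (2p³).
For reference (kJ/mol): Li 520, N 1402, O 1314, I 1008, Cs 376.
So from highest to lowest: N > O > I > Li > Cs.

N > O > I > Li > Cs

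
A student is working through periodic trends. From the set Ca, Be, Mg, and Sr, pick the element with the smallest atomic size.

Be

Be is in period 2, group 2; Mg is in period 3, group 2; Ca is in period 4, group 2; Sr is in period 5, group 2.
Radius decreases left→right (rising Z_eff, same n) and increases top→bottom (higher n).
All are in group 2, so atomic radius increases down the group.
The smallest atomic size among these belongs to Be.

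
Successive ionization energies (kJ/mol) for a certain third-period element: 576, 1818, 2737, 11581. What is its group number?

Group 13

Look for the largest jump between consecutive ionization energies: IE4/IE3 ≈ 4.2, far larger than any earlier ratio.
That jump marks the point where a core electron is being removed. So the atom has 3 valence electrons.
A main-group element with 3 valence electrons is in group 13.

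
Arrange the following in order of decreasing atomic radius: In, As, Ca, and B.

Atomic radius shrinks across a period as nuclear charge pulls the same shell inward, and grows down a group as new shells are added.
These span different periods and groups, so the two trends combine.
As > B: period and group pull opposite ways; the down-group shift dominates (121 vs 85 pm).
In > As: relative to As, both the across-period and down-group shifts push In's atomic radius up.
Ca > In: period and group pull opposite ways; the across-period shift dominates (171 vs 142 pm).
Approximate values (pm): B 85, Ca 171, As 121, In 142.
So from largest to smallest: Ca > In > As > B.

Ca > In > As > B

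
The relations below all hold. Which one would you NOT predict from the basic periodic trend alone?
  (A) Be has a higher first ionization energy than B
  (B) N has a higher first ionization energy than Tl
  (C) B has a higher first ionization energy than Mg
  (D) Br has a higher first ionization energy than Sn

The general trend: first ionization energy increases across a period and decreases down a group.
(A) Be (period 2, group 2) vs B (period 2, group 13): the stated order contradicts the simple trend.
(B) N (period 2, group 15) vs Tl (period 6, group 13): the stated order agrees with the simple trend.
(C) B (period 2, group 13) vs Mg (period 3, group 2): the stated order agrees with the simple trend.
(D) Br (period 4, group 17) vs Sn (period 5, group 14): the stated order agrees with the simple trend.
The exception is (A): removing B's lone 2p electron is easier than breaking Be's filled 2s².

(A)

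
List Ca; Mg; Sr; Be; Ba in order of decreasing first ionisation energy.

Be, Mg, Ca, Sr, Ba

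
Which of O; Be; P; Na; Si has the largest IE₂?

Na

After 1 electron has been removed, what remains? O⁺ still has 5 valence electrons; Be⁺ still has 1 valence electron; P⁺ still has 4 valence electrons; Na⁺ is the bare [Ne] core; Si⁺ still has 3 valence electrons.
Pulling an electron out of a noble-gas core costs far more than removing a remaining valence electron, so Na sits at the high end of IE_2.
Valence configurations: O⁺ [He]2s²2p³, Be⁺ [He]2s¹, P⁺ [Ne]3s²3p², Si⁺ [Ne]3s²3p¹.
Tabulated IE_2 (kJ/mol): O 3388, Be 1757, P 1907, Na 4562, Si 1577.
So the second ionization energies run Si < Be < P < O < Na.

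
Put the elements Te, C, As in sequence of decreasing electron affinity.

Te, C, As

C is in period 2, group 14; As is in period 4, group 15; Te is in period 5, group 16.
Electron affinity generally becomes more exothermic across a period toward the halogens and less exothermic down a group.
Here both period and group differ, so the two effects have to be weighed against each other.
C > As: the two effects oppose for this pair; the down-group effect wins (122 vs 78 kJ/mol).
Te > C: period and group pull opposite ways; the across-period shift dominates (190 vs 122 kJ/mol).
Tabulated electron affinity (kJ/mol): C 122, As 78, Te 190.
So from highest to lowest: Te > C > As.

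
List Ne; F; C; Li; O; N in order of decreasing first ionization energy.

Ne > F > N > O > C > Li

First ionization energy rises across a period (greater Z_eff holds electrons more tightly) and falls down a group (valence electrons are farther from the nucleus).
All lie in period 2; the across-period trend (first ionization energy increases left to right) applies, with the exception below.
Note the exception: N has a higher first ionization energy than O, contrary to the simple trend — pairing an electron in O's 2p⁴ costs repulsion energy, so O ionizes more easily than half-filled N (2p³).
Approximate values (kJ/mol): Li 520, C 1086, N 1402, O 1314, F 1681, Ne 2081.
So from highest to lowest: Ne > F > N > O > C > Li.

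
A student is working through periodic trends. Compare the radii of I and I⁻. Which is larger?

Forming I⁻ adds 1 electron to I. More electron–electron repulsion in the same shell, with unchanged nuclear charge, lets the cloud expand.
An anion is larger than its parent atom: I⁻ > I.

I⁻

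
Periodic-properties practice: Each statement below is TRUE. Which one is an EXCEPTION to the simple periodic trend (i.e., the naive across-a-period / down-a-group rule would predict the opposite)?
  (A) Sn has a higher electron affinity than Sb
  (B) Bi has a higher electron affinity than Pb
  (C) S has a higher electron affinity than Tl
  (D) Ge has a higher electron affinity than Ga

The general trend: electron affinity increases across a period and decreases down a group.
(A) Sn (period 5, group 14) vs Sb (period 5, group 15): the stated order contradicts the simple trend.
(B) Bi (period 6, group 15) vs Pb (period 6, group 14): the stated order agrees with the simple trend.
(C) S (period 3, group 16) vs Tl (period 6, group 13): the stated order agrees with the simple trend.
(D) Ge (period 4, group 14) vs Ga (period 4, group 13): the stated order agrees with the simple trend.
The exception is (A): adding an electron to Sb's half-filled 5p³ is unfavourable, so Sn has the more exothermic EA.

(A)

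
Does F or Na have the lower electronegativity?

Na

F is in period 2, group 17; Na is in period 3, group 1.
Atoms toward the upper right of the periodic table pull bonding electrons most strongly.
Here both period and group differ, so the two effects have to be weighed against each other.
F > Na: both effects reinforce here, so F is clearly the higher of the two.
Approximate values (Pauling): F 3.98, Na 0.93.
So Na has the lower electronegativity (Na < F).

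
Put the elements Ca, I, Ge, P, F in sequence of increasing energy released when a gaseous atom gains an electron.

Ca, P, Ge, I, F

F is in period 2, group 17; P is in period 3, group 15; Ca is in period 4, group 2; Ge is in period 4, group 14; I is in period 5, group 17.
Adding an electron releases more energy for atoms nearer the top right (short of the noble gases).
Here both period and group differ, so the two effects have to be weighed against each other.
P > Ca: both effects reinforce here, so P is clearly the higher of the two.
Ge > P: this pair runs against the simple trend — see the exception note.
I > Ge: the two effects oppose for this pair; the across-period effect wins (295 vs 119 kJ/mol).
F > I: they share group 17; the group trend gives F the larger value.
Note the exception: Ge has a higher electron affinity than P, contrary to the simple trend — adding an electron to P's half-filled np³ subshell costs electron-pairing energy.
For reference (kJ/mol): F 328, P 72, Ca 2, Ge 119, I 295.
So from lowest to highest: Ca < P < Ge < I < F.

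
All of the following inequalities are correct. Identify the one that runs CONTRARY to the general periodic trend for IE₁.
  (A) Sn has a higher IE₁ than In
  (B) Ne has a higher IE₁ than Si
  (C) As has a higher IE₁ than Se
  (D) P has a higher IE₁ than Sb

(C)

The general trend: IE₁ increases across a period and decreases down a group.
(A) Sn (period 5, group 14) vs In (period 5, group 13): the stated order agrees with the simple trend.
(B) Ne (period 2, group 18) vs Si (period 3, group 14): the stated order agrees with the simple trend.
(C) As (period 4, group 15) vs Se (period 4, group 16): the stated order contradicts the simple trend.
(D) P (period 3, group 15) vs Sb (period 5, group 15): the stated order agrees with the simple trend.
The exception is (C): Se (4p⁴) ionizes more easily than half-filled As (4p³).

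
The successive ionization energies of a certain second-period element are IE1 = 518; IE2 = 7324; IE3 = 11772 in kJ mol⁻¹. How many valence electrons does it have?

1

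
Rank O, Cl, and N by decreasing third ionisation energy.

O > N > Cl

The third ionization energy removes an electron from the +2 ion. For each element: O²⁺ still has 4 valence electrons; Cl²⁺ still has 5 valence electrons; N²⁺ still has 3 valence electrons.
All are still removing valence electrons, so compare the +2 ions as you would atoms: IE_3 generally rises across a period (higher Z_eff) and falls down a group (larger shell), subject to the usual subshell exceptions.
Valence configurations: O²⁺ [He]2s²2p², Cl²⁺ [Ne]3s²3p³, N²⁺ [He]2s²2p¹.
Tabulated IE_3 (kJ/mol): O 5300, Cl 3822, N 4578.
Hence IE_3: Cl < N < O.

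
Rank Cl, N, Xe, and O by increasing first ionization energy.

Xe, Cl, O, N

N is in period 2, group 15; O is in period 2, group 16; Cl is in period 3, group 17; Xe is in period 5, group 18.
Removing the outermost electron gets harder across a period and easier down a group.
These span different periods and groups, so the two trends combine.
Cl > Xe: period and group pull opposite ways; the down-group shift dominates (1251 vs 1170 kJ/mol).
O > Cl: period and group pull opposite ways; the down-group shift dominates (1314 vs 1251 kJ/mol).
N > O: this pair runs against the simple trend — see the exception note.
Note the exception: N has a higher first ionization energy than O, contrary to the simple trend — pairing an electron in O's 2p⁴ costs repulsion energy, so O ionizes more easily than half-filled N (2p³).
Approximate values (kJ/mol): N 1402, O 1314, Cl 1251, Xe 1170.
So from lowest to highest: Xe < Cl < O < N.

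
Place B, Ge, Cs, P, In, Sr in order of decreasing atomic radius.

B is in period 2, group 13; P is in period 3, group 15; Ge is in period 4, group 14; Sr is in period 5, group 2; In is in period 5, group 13; Cs is in period 6, group 1.
Moving right in a period, electrons are added to the same shell under a stronger nuclear pull, so atoms get smaller; moving down, a new shell is opened and atoms get larger.
These span different periods and groups, so the two trends combine.
P > B: period and group pull opposite ways; the down-group shift dominates (111 vs 85 pm).
Ge > P: both effects reinforce here, so Ge is clearly the larger of the two.
In > Ge: both effects reinforce here, so In is clearly the larger of the two.
Sr > In: both are in period 5; the period trend gives Sr the larger value.
Cs > Sr: both effects reinforce here, so Cs is clearly the larger of the two.
For reference (pm): B 85, P 111, Ge 121, Sr 185, In 142, Cs 232.
So from largest to smallest: Cs > Sr > In > Ge > P > B.

Cs > Sr > In > Ge > P > B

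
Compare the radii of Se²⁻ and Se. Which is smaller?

Se

Forming Se²⁻ adds 2 electrons to Se. More electron–electron repulsion in the same shell, with unchanged nuclear charge, lets the cloud expand.
An anion is larger than its parent atom: Se²⁻ > Se.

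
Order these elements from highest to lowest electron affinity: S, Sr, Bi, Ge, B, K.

Electron affinity generally becomes more exothermic across a period toward the halogens and less exothermic down a group.
Neither a single period nor a single group — weigh both effects.
B > Sr: both effects reinforce here, so B is clearly the higher of the two.
K > B: this pair runs against the simple trend — see the exception note.
Bi > K: the two effects oppose for this pair; the across-period effect wins (91 vs 48 kJ/mol).
Ge > Bi: period and group pull opposite ways; the down-group shift dominates (119 vs 91 kJ/mol).
S > Ge: both effects reinforce here, so S is clearly the higher of the two.
Note the exception: K has a higher electron affinity than B, contrary to the simple trend — B's ns²np¹ configuration gives only a small electron affinity — the sparsely filled np subshell binds an added electron weakly.
For reference (kJ/mol): B 27, S 200, K 48, Ge 119, Sr 5, Bi 91.
So from highest to lowest: S > Ge > Bi > K > B > Sr.

S, Ge, Bi, K, B, Sr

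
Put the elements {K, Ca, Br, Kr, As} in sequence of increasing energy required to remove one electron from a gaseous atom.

K, Ca, As, Br, Kr

K is in period 4, group 1; Ca is in period 4, group 2; As is in period 4, group 15; Br is in period 4, group 17; Kr is in period 4, group 18.
IE₁ increases left→right with effective nuclear charge and decreases top→bottom as the valence shell moves farther out.
All lie in period 4, so first ionization energy increases left to right.
So from lowest to highest: K < Ca < As < Br < Kr.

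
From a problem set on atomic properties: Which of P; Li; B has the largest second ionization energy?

Consider each +1 ion: P⁺ still has 4 valence electrons; Li⁺ is the bare [He] core; B⁺ still has 2 valence electrons.
Core electrons are held far more tightly than valence electrons, so Li tops the IE_2 order.
Valence configurations: P⁺ [Ne]3s²3p², B⁺ [He]2s².
Approximate IE_2 values (kJ/mol): P 1907, Li 7298, B 2427.
Hence IE_2: P < B < Li.

Li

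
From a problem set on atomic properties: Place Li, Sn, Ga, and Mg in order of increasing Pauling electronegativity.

Li < Mg < Ga < Sn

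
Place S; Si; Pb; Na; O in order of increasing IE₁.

Removing the outermost electron gets harder across a period and easier down a group.
These span different periods and groups, so the two trends combine.
Pb > Na: the two effects oppose for this pair; the across-period effect wins (716 vs 496 kJ/mol).
Si > Pb: they share group 14; the group trend gives Si the larger value.
S > Si: S lies to the right of Si in period 3, so the across-period effect alone puts S higher.
O > S: O sits above S in group 16, so the down-group effect alone puts O higher.
For reference (kJ/mol): O 1314, Na 496, Si 786, S 1000, Pb 716.
So from lowest to highest: Na < Pb < Si < S < O.

Na < Pb < Si < S < O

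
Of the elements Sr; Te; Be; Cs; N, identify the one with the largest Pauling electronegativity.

Electronegativity increases across a period and decreases down a group, tracking effective nuclear charge and atomic size.
These span different periods and groups, so the two trends combine.
Sr > Cs: both effects reinforce here, so Sr is clearly the higher of the two.
Be > Sr: they share group 2; the group trend gives Be the larger value.
Te > Be: period and group pull opposite ways; the across-period shift dominates (2.10 vs 1.57).
N > Te: period and group pull opposite ways; the down-group shift dominates (3.04 vs 2.10).
For reference (Pauling): Be 1.57, N 3.04, Sr 0.95, Te 2.10, Cs 0.79.
The largest Pauling electronegativity among these belongs to N.

N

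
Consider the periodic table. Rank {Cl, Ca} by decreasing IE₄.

Ca > Cl

IE_4 is the cost of taking one more electron from the +3 cation: Cl³⁺ still has 4 valence electrons; Ca³⁺ is already 1 electron into the core.
Breaking into a closed-shell core is much more expensive than removing a leftover valence electron — Ca has the largest IE_4 here.
The numbers (kJ/mol): Cl 5159, Ca 6491.
Hence IE_4: Cl < Ca.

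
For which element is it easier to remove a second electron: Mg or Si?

Mg

The second ionization energy removes an electron from the +1 ion. For each element: Mg⁺ still has 1 valence electron; Si⁺ still has 3 valence electrons.
All are still removing valence electrons, so compare the +1 ions as you would atoms: IE_2 generally rises across a period (higher Z_eff) and falls down a group (larger shell), subject to the usual subshell exceptions.
Valence configurations: Mg⁺ [Ne]3s¹, Si⁺ [Ne]3s²3p¹.
Approximate IE_2 values (kJ/mol): Mg 1451, Si 1577.
Hence IE_2: Mg < Si.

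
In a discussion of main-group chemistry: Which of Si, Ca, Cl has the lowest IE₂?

Ca

After 1 electron has been removed, what remains? Si⁺ still has 3 valence electrons; Ca⁺ still has 1 valence electron; Cl⁺ still has 6 valence electrons.
All are still removing valence electrons, so compare the +1 ions as you would atoms: IE_2 generally rises across a period (higher Z_eff) and falls down a group (larger shell), subject to the usual subshell exceptions.
Valence configurations: Si⁺ [Ne]3s²3p¹, Ca⁺ [Ar]4s¹, Cl⁺ [Ne]3s²3p⁴.
The numbers (kJ/mol): Si 1577, Ca 1145, Cl 2298.
Overall IE_2 order: Ca < Si < Cl.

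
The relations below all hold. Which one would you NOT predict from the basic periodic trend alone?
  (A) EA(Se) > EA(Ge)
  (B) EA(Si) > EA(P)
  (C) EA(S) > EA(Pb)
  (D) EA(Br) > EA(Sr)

(B)

The general trend: electron affinity increases across a period and decreases down a group.
(A) Se (period 4, group 16) vs Ge (period 4, group 14): the stated order agrees with the simple trend.
(B) Si (period 3, group 14) vs P (period 3, group 15): the stated order contradicts the simple trend.
(C) S (period 3, group 16) vs Pb (period 6, group 14): the stated order agrees with the simple trend.
(D) Br (period 4, group 17) vs Sr (period 5, group 2): the stated order agrees with the simple trend.
The exception is (B): adding an electron to P's half-filled 3p³ is unfavourable, so Si (3p²) has the more exothermic EA.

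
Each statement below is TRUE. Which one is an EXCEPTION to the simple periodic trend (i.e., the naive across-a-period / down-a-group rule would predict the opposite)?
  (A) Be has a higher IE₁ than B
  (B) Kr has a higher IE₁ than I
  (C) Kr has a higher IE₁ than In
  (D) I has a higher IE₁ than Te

(A)

The general trend: IE₁ increases across a period and decreases down a group.
(A) Be (period 2, group 2) vs B (period 2, group 13): the stated order contradicts the simple trend.
(B) Kr (period 4, group 18) vs I (period 5, group 17): the stated order agrees with the simple trend.
(C) Kr (period 4, group 18) vs In (period 5, group 13): the stated order agrees with the simple trend.
(D) I (period 5, group 17) vs Te (period 5, group 16): the stated order agrees with the simple trend.
The exception is (A): removing B's lone 2p electron is easier than breaking Be's filled 2s².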